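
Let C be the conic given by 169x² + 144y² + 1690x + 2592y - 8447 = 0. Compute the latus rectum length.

Collect terms: 169(x² + 10x) + 144(y² + 18y) = 8447
169(x + 5)² + 144(y + 9)² = 8447 + 4225 + 11664 = 24336
Divide by 24336: (x + 5)²/144 + (y + 9)²/169 = 1
Ellipse, center (-5, -9), major axis vertical; a² = 169, b² = 144.
Latus rectum length = 2b²/a = 2·144/13 = 288/13.

288/13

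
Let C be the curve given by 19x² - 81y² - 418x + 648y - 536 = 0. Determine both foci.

(1, 4) and (21, 4)

Rearranging, 19(x² - 22x) -81(y² - 8y) = 536.
Complete the square in x and y: 19(x - 11)² -81(y - 4)² = 536 + 2299 - 1296 = 1539
Divide through by 1539 to get (x - 11)²/81 - (y - 4)²/19 = 1.
Hyperbola, center (11, 4), transverse axis horizontal; a² = 81, b² = 19.
c² = a² + b² = 81 + 19 = 100, so c = 10.
Foci lie on the horizontal axis through the center: (h ± c, k).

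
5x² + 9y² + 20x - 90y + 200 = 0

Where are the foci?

Rearranging, 5(x² + 4x) + 9(y² - 10y) = -200.
Complete the square in x and y: 5(x + 2)² + 9(y - 5)² = -200 + 20 + 225 = 45
Divide through by 45 to get (x + 2)²/9 + (y - 5)²/5 = 1.
Ellipse, center (-2, 5), major axis horizontal; a² = 9, b² = 5.
c² = a² - b² = 9 - 5 = 4, so c = 2.
Foci lie on the horizontal axis through the center: (h ± c, k).

(-4, 5) and (0, 5)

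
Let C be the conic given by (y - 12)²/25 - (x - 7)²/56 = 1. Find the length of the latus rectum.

Center (7, 12). The positive term is the y-term, so the transverse axis is vertical; a² = 25, b² = 56.
Latus rectum length = 2b²/a = 2·56/5 = 112/5.

112/5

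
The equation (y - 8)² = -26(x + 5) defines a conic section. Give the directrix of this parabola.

x = 3/2

Vertex (-5, 8); 4p = -26 so p = -13/2. Opens left.
Directrix is the vertical line x = h − p = -5 − (-13/2) = 3/2.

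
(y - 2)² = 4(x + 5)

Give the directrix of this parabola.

x = -6

Vertex (-5, 2); 4p = 4 so p = 1. Opens right.
Directrix is the vertical line x = h − p = -5 − (1) = -6.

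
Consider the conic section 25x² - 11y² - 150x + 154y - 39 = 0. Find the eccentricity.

e = 6/5

Rearranging, 25(x² - 6x) -11(y² - 14y) = 39.
25(x - 3)² -11(y - 7)² = 39 + 225 - 539 = -275
Divide through by -275 to get (y - 7)²/25 - (x - 3)²/11 = 1.
Hyperbola, center (3, 7), transverse axis vertical; a² = 25, b² = 11.
c² = a² + b² = 36, so c = 6.
e = c/a = 6/5.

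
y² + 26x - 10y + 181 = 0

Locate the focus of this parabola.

(-25/2, 5)

Only y is squared. Complete the square in y: (y - 5)² = -26(x + 6).
Vertex (-6, 5); 4p = -26 so p = -13/2. Opens left.
Focus is p units from the vertex along the axis: (h + p, k).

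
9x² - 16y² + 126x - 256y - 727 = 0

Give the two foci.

(-12, -8) and (-2, -8)

Rearranging, 9(x² + 14x) -16(y² + 16y) = 727.
9(x + 7)² -16(y + 8)² = 727 + 441 - 1024 = 144
Dividing both sides by 144: (x + 7)²/16 - (y + 8)²/9 = 1
Hyperbola, center (-7, -8), transverse axis horizontal; a² = 16, b² = 9.
c² = a² + b² = 16 + 9 = 25, so c = 5.
Foci lie on the horizontal axis through the center: (h ± c, k).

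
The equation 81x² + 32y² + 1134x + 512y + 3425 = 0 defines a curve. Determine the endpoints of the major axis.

(-7, -17) and (-7, 1)

81(x² + 14x) + 32(y² + 16y) = -3425
Complete the square: 81(x + 7)² + 32(y + 8)² = -3425 + 3969 + 2048 = 2592
Dividing both sides by 2592: (x + 7)²/32 + (y + 8)²/81 = 1
Ellipse, center (-7, -8), major axis vertical; a² = 81, b² = 32.
a = 9. Vertices at (h, k ± a).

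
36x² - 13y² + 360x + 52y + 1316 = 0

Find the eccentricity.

36(x² + 10x) -13(y² - 4y) = -1316
Complete the square: 36(x + 5)² -13(y - 2)² = -1316 + 900 - 52 = -468
Divide through by -468 to get (y - 2)²/36 - (x + 5)²/13 = 1.
Hyperbola, center (-5, 2), transverse axis vertical; a² = 36, b² = 13.
c² = a² + b² = 49, so c = 7.
e = c/a = 7/6.

e = 7/6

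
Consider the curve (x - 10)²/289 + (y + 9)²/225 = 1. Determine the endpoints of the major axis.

Center (10, -9). The larger denominator 289 sits under the x-term, so the major axis is horizontal; a² = 289, b² = 225.
a = 17. Vertices at (h ± a, k).

(-7, -9) and (27, -9)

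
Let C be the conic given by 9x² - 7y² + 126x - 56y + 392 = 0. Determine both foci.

(-7, -8) and (-7, 0)

Group: 9(x² + 14x) -7(y² + 8y) = -392
Complete the square: 9(x + 7)² -7(y + 4)² = -392 + 441 - 112 = -63
Divide by -63: (y + 4)²/9 - (x + 7)²/7 = 1
Hyperbola, center (-7, -4), transverse axis vertical; a² = 9, b² = 7.
c² = a² + b² = 9 + 7 = 16, so c = 4.
Foci lie on the vertical axis through the center: (h, k ± c).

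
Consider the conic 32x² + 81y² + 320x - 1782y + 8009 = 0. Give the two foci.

(-12, 11) and (2, 11)

Rearranging, 32(x² + 10x) + 81(y² - 22y) = -8009.
Completing the square gives 32(x + 5)² + 81(y - 11)² = -8009 + 800 + 9801 = 2592.
Divide by 2592: (x + 5)²/81 + (y - 11)²/32 = 1
Ellipse, center (-5, 11), major axis horizontal; a² = 81, b² = 32.
c² = a² - b² = 81 - 32 = 49, so c = 7.
Foci lie on the horizontal axis through the center: (h ± c, k).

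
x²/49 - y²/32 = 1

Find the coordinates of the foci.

Center (0, 0). The positive term is the x-term, so the transverse axis is horizontal; a² = 49, b² = 32.
c² = a² + b² = 49 + 32 = 81, so c = 9.
Foci lie on the horizontal axis through the center: (h ± c, k).

(-9, 0) and (9, 0)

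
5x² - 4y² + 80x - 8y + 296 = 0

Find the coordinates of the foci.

(-11, -1) and (-5, -1)

Rearranging, 5(x² + 16x) -4(y² + 2y) = -296.
Completing the square gives 5(x + 8)² -4(y + 1)² = -296 + 320 - 4 = 20.
Dividing both sides by 20: (x + 8)²/4 - (y + 1)²/5 = 1
Hyperbola, center (-8, -1), transverse axis horizontal; a² = 4, b² = 5.
c² = a² + b² = 4 + 5 = 9, so c = 3.
Foci lie on the horizontal axis through the center: (h ± c, k).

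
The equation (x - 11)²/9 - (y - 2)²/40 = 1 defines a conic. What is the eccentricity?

e = 7/3

Center (11, 2). The positive term is the x-term, so the transverse axis is horizontal; a² = 9, b² = 40.
c² = a² + b² = 49, so c = 7.
e = c/a = 7/3.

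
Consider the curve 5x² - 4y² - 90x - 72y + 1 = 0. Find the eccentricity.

5(x² - 18x) -4(y² + 18y) = -1
Complete the square: 5(x - 9)² -4(y + 9)² = -1 + 405 - 324 = 80
Divide through by 80 to get (x - 9)²/16 - (y + 9)²/20 = 1.
Hyperbola, center (9, -9), transverse axis horizontal; a² = 16, b² = 20.
c² = a² + b² = 36, so c = 6.
e = c/a = 6/4 = 3/2.

e = 3/2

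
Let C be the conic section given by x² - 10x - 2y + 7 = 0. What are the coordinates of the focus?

(5, -17/2)

Only x is squared. Complete the square in x: (x - 5)² = 2(y + 9).
Vertex (5, -9); 4p = 2 so p = 1/2. Opens up.
Focus is p units from the vertex along the axis: (h, k + p).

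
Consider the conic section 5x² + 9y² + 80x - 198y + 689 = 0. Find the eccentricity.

e = 2/3

Group the x- and y-terms: 5(x² + 16x) + 9(y² - 22y) = -689
5(x + 8)² + 9(y - 11)² = -689 + 320 + 1089 = 720
Dividing both sides by 720: (x + 8)²/144 + (y - 11)²/80 = 1
Ellipse, center (-8, 11), major axis horizontal; a² = 144, b² = 80.
c² = a² - b² = 64, so c = 8.
e = c/a = 8/12 = 2/3.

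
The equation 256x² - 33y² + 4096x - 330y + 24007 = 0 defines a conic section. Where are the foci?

256(x² + 16x) -33(y² + 10y) = -24007
Completing the square gives 256(x + 8)² -33(y + 5)² = -24007 + 16384 - 825 = -8448.
Divide by -8448: (y + 5)²/256 - (x + 8)²/33 = 1
Hyperbola, center (-8, -5), transverse axis vertical; a² = 256, b² = 33.
c² = a² + b² = 256 + 33 = 289, so c = 17.
Foci lie on the vertical axis through the center: (h, k ± c).

(-8, -22) and (-8, 12)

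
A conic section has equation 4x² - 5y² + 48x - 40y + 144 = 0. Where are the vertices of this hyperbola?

(-6, -8) and (-6, 0)

Collect terms: 4(x² + 12x) -5(y² + 8y) = -144
Complete the square: 4(x + 6)² -5(y + 4)² = -144 + 144 - 80 = -80
Dividing both sides by -80: (y + 4)²/16 - (x + 6)²/20 = 1
Hyperbola, center (-6, -4), transverse axis vertical; a² = 16, b² = 20.
a = 4. Vertices at (h, k ± a).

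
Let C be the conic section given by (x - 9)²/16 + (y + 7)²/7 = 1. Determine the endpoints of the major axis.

Center (9, -7). The larger denominator 16 sits under the x-term, so the major axis is horizontal; a² = 16, b² = 7.
a = 4. Vertices at (h ± a, k).

(5, -7) and (13, -7)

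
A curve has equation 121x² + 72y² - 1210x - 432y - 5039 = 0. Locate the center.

(5, 3)

121(x² - 10x) + 72(y² - 6y) = 5039
Completing the square gives 121(x - 5)² + 72(y - 3)² = 5039 + 3025 + 648 = 8712.
Divide by 8712: (x - 5)²/72 + (y - 3)²/121 = 1
Ellipse with center (5, 3).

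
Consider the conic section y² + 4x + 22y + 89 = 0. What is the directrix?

Only y is squared. Complete the square in y: (y + 11)² = -4(x - 8).
Vertex (8, -11); 4p = -4 so p = -1. Opens left.
Directrix is the vertical line x = h − p = 8 − (-1) = 9.

x = 9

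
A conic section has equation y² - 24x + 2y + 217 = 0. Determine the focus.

Only y is squared. Complete the square in y: (y + 1)² = 24(x - 9).
Vertex (9, -1); 4p = 24 so p = 6. Opens right.
Focus is p units from the vertex along the axis: (h + p, k).

(15, -1)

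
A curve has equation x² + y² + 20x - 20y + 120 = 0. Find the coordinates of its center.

Group the x- and y-terms: (x² + 20x) + (y² - 20y) = -120
Complete the square in x and y: (x + 10)² + (y - 10)² = -120 + 100 + 100 = 80
So (x + 10)² + (y - 10)² = 80.
Circle centered at (-10, 10) with r² = 80.

(-10, 10)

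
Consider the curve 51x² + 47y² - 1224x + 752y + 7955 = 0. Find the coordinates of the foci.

Rearranging, 51(x² - 24x) + 47(y² + 16y) = -7955.
Completing the square gives 51(x - 12)² + 47(y + 8)² = -7955 + 7344 + 3008 = 2397.
Divide through by 2397 to get (x - 12)²/47 + (y + 8)²/51 = 1.
Ellipse, center (12, -8), major axis vertical; a² = 51, b² = 47.
c² = a² - b² = 51 - 47 = 4, so c = 2.
Foci lie on the vertical axis through the center: (h, k ± c).

(12, -10) and (12, -6)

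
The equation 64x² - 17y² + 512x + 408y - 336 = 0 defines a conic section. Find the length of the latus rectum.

Rearranging, 64(x² + 8x) -17(y² - 24y) = 336.
Complete the square: 64(x + 4)² -17(y - 12)² = 336 + 1024 - 2448 = -1088
Divide by -1088: (y - 12)²/64 - (x + 4)²/17 = 1
Hyperbola, center (-4, 12), transverse axis vertical; a² = 64, b² = 17.
Latus rectum length = 2b²/a = 2·17/8 = 17/4.

17/4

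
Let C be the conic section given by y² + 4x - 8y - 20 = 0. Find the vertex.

Only y is squared. Complete the square in y: (y - 4)² = -4(x - 9).
Vertex (9, 4); 4p = -4 so p = -1. Opens left.

(9, 4)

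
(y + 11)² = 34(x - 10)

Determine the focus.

(37/2, -11)

Vertex (10, -11); 4p = 34 so p = 17/2. Opens right.
Focus is p units from the vertex along the axis: (h + p, k).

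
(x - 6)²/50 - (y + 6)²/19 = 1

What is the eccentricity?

e = √138/10

Center (6, -6). The positive term is the x-term, so the transverse axis is horizontal; a² = 50, b² = 19.
c² = a² + b² = 69, so c = √69.
e = c/a = √69/5√2 = √138/10.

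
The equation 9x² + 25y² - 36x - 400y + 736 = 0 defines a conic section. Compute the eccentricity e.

e = 4/5

9(x² - 4x) + 25(y² - 16y) = -736
Complete the square: 9(x - 2)² + 25(y - 8)² = -736 + 36 + 1600 = 900
Divide by 900: (x - 2)²/100 + (y - 8)²/36 = 1
Ellipse, center (2, 8), major axis horizontal; a² = 100, b² = 36.
c² = a² - b² = 64, so c = 8.
e = c/a = 8/10 = 4/5.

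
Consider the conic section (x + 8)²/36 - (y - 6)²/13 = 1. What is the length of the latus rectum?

13/3

Center (-8, 6). The positive term is the x-term, so the transverse axis is horizontal; a² = 36, b² = 13.
Latus rectum length = 2b²/a = 2·13/6 = 13/3.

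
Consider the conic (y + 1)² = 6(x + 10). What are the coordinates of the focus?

Vertex (-10, -1); 4p = 6 so p = 3/2. Opens right.
Focus is p units from the vertex along the axis: (h + p, k).

(-17/2, -1)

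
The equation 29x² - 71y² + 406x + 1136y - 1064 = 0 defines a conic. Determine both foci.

Rearranging, 29(x² + 14x) -71(y² - 16y) = 1064.
Complete the square in x and y: 29(x + 7)² -71(y - 8)² = 1064 + 1421 - 4544 = -2059
Dividing both sides by -2059: (y - 8)²/29 - (x + 7)²/71 = 1
Hyperbola, center (-7, 8), transverse axis vertical; a² = 29, b² = 71.
c² = a² + b² = 29 + 71 = 100, so c = 10.
Foci lie on the vertical axis through the center: (h, k ± c).

(-7, -2) and (-7, 18)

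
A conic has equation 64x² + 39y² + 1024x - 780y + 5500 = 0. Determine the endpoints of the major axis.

Rearranging, 64(x² + 16x) + 39(y² - 20y) = -5500.
Complete the square: 64(x + 8)² + 39(y - 10)² = -5500 + 4096 + 3900 = 2496
Divide through by 2496 to get (x + 8)²/39 + (y - 10)²/64 = 1.
Ellipse, center (-8, 10), major axis vertical; a² = 64, b² = 39.
a = 8. Vertices at (h, k ± a).

(-8, 2) and (-8, 18)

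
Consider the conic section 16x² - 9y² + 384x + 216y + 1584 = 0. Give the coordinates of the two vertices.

Collect terms: 16(x² + 24x) -9(y² - 24y) = -1584
Completing the square gives 16(x + 12)² -9(y - 12)² = -1584 + 2304 - 1296 = -576.
Divide by -576: (y - 12)²/64 - (x + 12)²/36 = 1
Hyperbola, center (-12, 12), transverse axis vertical; a² = 64, b² = 36.
a = 8. Vertices at (h, k ± a).

(-12, 4) and (-12, 20)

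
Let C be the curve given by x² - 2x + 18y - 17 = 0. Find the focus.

(1, -7/2)

Only x is squared. Complete the square in x: (x - 1)² = -18(y - 1).
Vertex (1, 1); 4p = -18 so p = -9/2. Opens down.
Focus is p units from the vertex along the axis: (h, k + p).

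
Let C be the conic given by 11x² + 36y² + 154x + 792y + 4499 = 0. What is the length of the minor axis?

2√11

11(x² + 14x) + 36(y² + 22y) = -4499
Complete the square: 11(x + 7)² + 36(y + 11)² = -4499 + 539 + 4356 = 396
Divide by 396: (x + 7)²/36 + (y + 11)²/11 = 1
Ellipse, center (-7, -11), major axis horizontal; a² = 36, b² = 11.
b² = 11 so b = √11; the minor axis has length 2b = 2√11.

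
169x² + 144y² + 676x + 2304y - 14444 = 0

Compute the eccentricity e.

e = 5/13

Collect terms: 169(x² + 4x) + 144(y² + 16y) = 14444
Completing the square gives 169(x + 2)² + 144(y + 8)² = 14444 + 676 + 9216 = 24336.
Dividing both sides by 24336: (x + 2)²/144 + (y + 8)²/169 = 1
Ellipse, center (-2, -8), major axis vertical; a² = 169, b² = 144.
c² = a² - b² = 25, so c = 5.
e = c/a = 5/13.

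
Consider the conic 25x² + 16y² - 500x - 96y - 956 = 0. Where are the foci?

Collect terms: 25(x² - 20x) + 16(y² - 6y) = 956
Completing the square gives 25(x - 10)² + 16(y - 3)² = 956 + 2500 + 144 = 3600.
Dividing both sides by 3600: (x - 10)²/144 + (y - 3)²/225 = 1
Ellipse, center (10, 3), major axis vertical; a² = 225, b² = 144.
c² = a² - b² = 225 - 144 = 81, so c = 9.
Foci lie on the vertical axis through the center: (h, k ± c).

(10, -6) and (10, 12)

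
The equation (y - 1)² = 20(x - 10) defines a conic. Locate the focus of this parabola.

Vertex (10, 1); 4p = 20 so p = 5. Opens right.
Focus is p units from the vertex along the axis: (h + p, k).

(15, 1)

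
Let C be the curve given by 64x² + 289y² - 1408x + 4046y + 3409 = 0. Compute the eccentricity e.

e = 15/17

Group the x- and y-terms: 64(x² - 22x) + 289(y² + 14y) = -3409
64(x - 11)² + 289(y + 7)² = -3409 + 7744 + 14161 = 18496
Divide by 18496: (x - 11)²/289 + (y + 7)²/64 = 1
Ellipse, center (11, -7), major axis horizontal; a² = 289, b² = 64.
c² = a² - b² = 225, so c = 15.
e = c/a = 15/17.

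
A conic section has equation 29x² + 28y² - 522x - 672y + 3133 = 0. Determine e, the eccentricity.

Collect terms: 29(x² - 18x) + 28(y² - 24y) = -3133
Completing the square gives 29(x - 9)² + 28(y - 12)² = -3133 + 2349 + 4032 = 3248.
Dividing both sides by 3248: (x - 9)²/112 + (y - 12)²/116 = 1
Ellipse, center (9, 12), major axis vertical; a² = 116, b² = 112.
c² = a² - b² = 4, so c = 2.
e = c/a = 2/2√29 = √29/29.

e = √29/29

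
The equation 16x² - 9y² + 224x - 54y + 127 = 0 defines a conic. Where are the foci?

16(x² + 14x) -9(y² + 6y) = -127
Completing the square gives 16(x + 7)² -9(y + 3)² = -127 + 784 - 81 = 576.
Divide through by 576 to get (x + 7)²/36 - (y + 3)²/64 = 1.
Hyperbola, center (-7, -3), transverse axis horizontal; a² = 36, b² = 64.
c² = a² + b² = 36 + 64 = 100, so c = 10.
Foci lie on the horizontal axis through the center: (h ± c, k).

(-17, -3) and (3, -3)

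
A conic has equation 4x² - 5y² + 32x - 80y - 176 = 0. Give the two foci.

(-4, -14) and (-4, -2)

Collect terms: 4(x² + 8x) -5(y² + 16y) = 176
Completing the square gives 4(x + 4)² -5(y + 8)² = 176 + 64 - 320 = -80.
Dividing both sides by -80: (y + 8)²/16 - (x + 4)²/20 = 1
Hyperbola, center (-4, -8), transverse axis vertical; a² = 16, b² = 20.
c² = a² + b² = 16 + 20 = 36, so c = 6.
Foci lie on the vertical axis through the center: (h, k ± c).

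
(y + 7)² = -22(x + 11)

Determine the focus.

(-33/2, -7)

Vertex (-11, -7); 4p = -22 so p = -11/2. Opens left.
Focus is p units from the vertex along the axis: (h + p, k).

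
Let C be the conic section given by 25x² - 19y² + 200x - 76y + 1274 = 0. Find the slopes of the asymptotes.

Collect terms: 25(x² + 8x) -19(y² + 4y) = -1274
Complete the square: 25(x + 4)² -19(y + 2)² = -1274 + 400 - 76 = -950
Dividing both sides by -950: (y + 2)²/50 - (x + 4)²/38 = 1
Hyperbola, center (-4, -2), transverse axis vertical; a² = 50, b² = 38.
For a vertical hyperbola the asymptotes have slope ±a/b.
Here that is ±5√2/√38 = ±5√19/19.

5√19/19 and -5√19/19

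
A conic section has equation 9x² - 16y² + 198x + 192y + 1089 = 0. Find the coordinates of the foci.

Group the x- and y-terms: 9(x² + 22x) -16(y² - 12y) = -1089
Completing the square gives 9(x + 11)² -16(y - 6)² = -1089 + 1089 - 576 = -576.
Divide through by -576 to get (y - 6)²/36 - (x + 11)²/64 = 1.
Hyperbola, center (-11, 6), transverse axis vertical; a² = 36, b² = 64.
c² = a² + b² = 36 + 64 = 100, so c = 10.
Foci lie on the vertical axis through the center: (h, k ± c).

(-11, -4) and (-11, 16)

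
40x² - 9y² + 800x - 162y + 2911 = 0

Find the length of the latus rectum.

Group the x- and y-terms: 40(x² + 20x) -9(y² + 18y) = -2911
Completing the square gives 40(x + 10)² -9(y + 9)² = -2911 + 4000 - 729 = 360.
Divide by 360: (x + 10)²/9 - (y + 9)²/40 = 1
Hyperbola, center (-10, -9), transverse axis horizontal; a² = 9, b² = 40.
Latus rectum length = 2b²/a = 2·40/3 = 80/3.

80/3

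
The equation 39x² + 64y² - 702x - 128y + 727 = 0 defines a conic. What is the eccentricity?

e = 5/8

Collect terms: 39(x² - 18x) + 64(y² - 2y) = -727
Complete the square: 39(x - 9)² + 64(y - 1)² = -727 + 3159 + 64 = 2496
Dividing both sides by 2496: (x - 9)²/64 + (y - 1)²/39 = 1
Ellipse, center (9, 1), major axis horizontal; a² = 64, b² = 39.
c² = a² - b² = 25, so c = 5.
e = c/a = 5/8.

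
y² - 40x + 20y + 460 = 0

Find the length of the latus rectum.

Only y is squared. Complete the square in y: (y + 10)² = 40(x - 9).
Vertex (9, -10); 4p = 40 so p = 10. Opens right.
Latus rectum length = |4p| = 40.

40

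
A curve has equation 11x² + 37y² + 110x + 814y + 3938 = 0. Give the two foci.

(-5 - 2√13, -11) and (-5 + 2√13, -11)

Group: 11(x² + 10x) + 37(y² + 22y) = -3938
Complete the square in x and y: 11(x + 5)² + 37(y + 11)² = -3938 + 275 + 4477 = 814
Divide through by 814 to get (x + 5)²/74 + (y + 11)²/22 = 1.
Ellipse, center (-5, -11), major axis horizontal; a² = 74, b² = 22.
c² = a² - b² = 74 - 22 = 52, so c = 2√13.
Foci lie on the horizontal axis through the center: (h ± c, k).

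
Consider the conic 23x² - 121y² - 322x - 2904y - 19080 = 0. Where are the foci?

Group: 23(x² - 14x) -121(y² + 24y) = 19080
Complete the square: 23(x - 7)² -121(y + 12)² = 19080 + 1127 - 17424 = 2783
Divide through by 2783 to get (x - 7)²/121 - (y + 12)²/23 = 1.
Hyperbola, center (7, -12), transverse axis horizontal; a² = 121, b² = 23.
c² = a² + b² = 121 + 23 = 144, so c = 12.
Foci lie on the horizontal axis through the center: (h ± c, k).

(-5, -12) and (19, -12)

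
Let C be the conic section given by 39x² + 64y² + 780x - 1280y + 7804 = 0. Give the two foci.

(-15, 10) and (-5, 10)

Rearranging, 39(x² + 20x) + 64(y² - 20y) = -7804.
39(x + 10)² + 64(y - 10)² = -7804 + 3900 + 6400 = 2496
Divide by 2496: (x + 10)²/64 + (y - 10)²/39 = 1
Ellipse, center (-10, 10), major axis horizontal; a² = 64, b² = 39.
c² = a² - b² = 64 - 39 = 25, so c = 5.
Foci lie on the horizontal axis through the center: (h ± c, k).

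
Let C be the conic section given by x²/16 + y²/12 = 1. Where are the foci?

Center (0, 0). The larger denominator 16 sits under the x-term, so the major axis is horizontal; a² = 16, b² = 12.
c² = a² - b² = 16 - 12 = 4, so c = 2.
Foci lie on the horizontal axis through the center: (h ± c, k).

(-2, 0) and (2, 0)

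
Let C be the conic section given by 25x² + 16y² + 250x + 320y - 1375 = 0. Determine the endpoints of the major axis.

(-5, -25) and (-5, 5)

Collect terms: 25(x² + 10x) + 16(y² + 20y) = 1375
Complete the square in x and y: 25(x + 5)² + 16(y + 10)² = 1375 + 625 + 1600 = 3600
Dividing both sides by 3600: (x + 5)²/144 + (y + 10)²/225 = 1
Ellipse, center (-5, -10), major axis vertical; a² = 225, b² = 144.
a = 15. Vertices at (h, k ± a).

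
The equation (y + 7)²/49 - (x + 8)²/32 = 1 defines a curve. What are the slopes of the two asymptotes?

Center (-8, -7). The positive term is the y-term, so the transverse axis is vertical; a² = 49, b² = 32.
For a vertical hyperbola the asymptotes have slope ±a/b.
Here that is ±7/4√2 = ±7√2/8.

7√2/8 and -7√2/8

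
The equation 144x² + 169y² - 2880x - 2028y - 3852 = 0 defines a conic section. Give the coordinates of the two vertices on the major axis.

(-3, 6) and (23, 6)

Collect terms: 144(x² - 20x) + 169(y² - 12y) = 3852
Complete the square in x and y: 144(x - 10)² + 169(y - 6)² = 3852 + 14400 + 6084 = 24336
Divide by 24336: (x - 10)²/169 + (y - 6)²/144 = 1
Ellipse, center (10, 6), major axis horizontal; a² = 169, b² = 144.
a = 13. Vertices at (h ± a, k).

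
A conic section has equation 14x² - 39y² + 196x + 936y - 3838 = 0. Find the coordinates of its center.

(-7, 12)

Group the x- and y-terms: 14(x² + 14x) -39(y² - 24y) = 3838
Complete the square: 14(x + 7)² -39(y - 12)² = 3838 + 686 - 5616 = -1092
Dividing both sides by -1092: (y - 12)²/28 - (x + 7)²/78 = 1
Hyperbola with center (-7, 12).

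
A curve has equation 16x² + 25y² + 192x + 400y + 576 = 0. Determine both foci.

16(x² + 12x) + 25(y² + 16y) = -576
16(x + 6)² + 25(y + 8)² = -576 + 576 + 1600 = 1600
Divide through by 1600 to get (x + 6)²/100 + (y + 8)²/64 = 1.
Ellipse, center (-6, -8), major axis horizontal; a² = 100, b² = 64.
c² = a² - b² = 100 - 64 = 36, so c = 6.
Foci lie on the horizontal axis through the center: (h ± c, k).

(-12, -8) and (0, -8)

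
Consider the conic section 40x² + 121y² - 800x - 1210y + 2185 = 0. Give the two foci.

Collect terms: 40(x² - 20x) + 121(y² - 10y) = -2185
40(x - 10)² + 121(y - 5)² = -2185 + 4000 + 3025 = 4840
Divide by 4840: (x - 10)²/121 + (y - 5)²/40 = 1
Ellipse, center (10, 5), major axis horizontal; a² = 121, b² = 40.
c² = a² - b² = 121 - 40 = 81, so c = 9.
Foci lie on the horizontal axis through the center: (h ± c, k).

(1, 5) and (19, 5)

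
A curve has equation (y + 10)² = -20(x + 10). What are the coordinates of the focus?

(-15, -10)

Vertex (-10, -10); 4p = -20 so p = -5. Opens left.
Focus is p units from the vertex along the axis: (h + p, k).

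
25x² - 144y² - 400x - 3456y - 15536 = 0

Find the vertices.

Rearranging, 25(x² - 16x) -144(y² + 24y) = 15536.
Completing the square gives 25(x - 8)² -144(y + 12)² = 15536 + 1600 - 20736 = -3600.
Dividing both sides by -3600: (y + 12)²/25 - (x - 8)²/144 = 1
Hyperbola, center (8, -12), transverse axis vertical; a² = 25, b² = 144.
a = 5. Vertices at (h, k ± a).

(8, -17) and (8, -7)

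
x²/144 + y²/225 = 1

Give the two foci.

(0, -9) and (0, 9)

Center (0, 0). The larger denominator 225 sits under the y-term, so the major axis is vertical; a² = 225, b² = 144.
c² = a² - b² = 225 - 144 = 81, so c = 9.
Foci lie on the vertical axis through the center: (h, k ± c).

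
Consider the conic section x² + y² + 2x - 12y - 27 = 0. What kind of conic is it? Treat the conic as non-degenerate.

No xy term. Coefficients of x² and y² are A = 1, C = 1.
A = C (same sign) ⇒ circle.

circle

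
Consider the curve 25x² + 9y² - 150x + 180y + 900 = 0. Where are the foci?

25(x² - 6x) + 9(y² + 20y) = -900
25(x - 3)² + 9(y + 10)² = -900 + 225 + 900 = 225
Divide through by 225 to get (x - 3)²/9 + (y + 10)²/25 = 1.
Ellipse, center (3, -10), major axis vertical; a² = 25, b² = 9.
c² = a² - b² = 25 - 9 = 16, so c = 4.
Foci lie on the vertical axis through the center: (h, k ± c).

(3, -14) and (3, -6)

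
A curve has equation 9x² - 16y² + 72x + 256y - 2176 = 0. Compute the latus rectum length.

Group the x- and y-terms: 9(x² + 8x) -16(y² - 16y) = 2176
Completing the square gives 9(x + 4)² -16(y - 8)² = 2176 + 144 - 1024 = 1296.
Divide by 1296: (x + 4)²/144 - (y - 8)²/81 = 1
Hyperbola, center (-4, 8), transverse axis horizontal; a² = 144, b² = 81.
Latus rectum length = 2b²/a = 2·81/12 = 27/2.

27/2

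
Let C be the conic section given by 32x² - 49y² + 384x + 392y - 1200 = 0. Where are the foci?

(-15, 4) and (3, 4)

Group: 32(x² + 12x) -49(y² - 8y) = 1200
32(x + 6)² -49(y - 4)² = 1200 + 1152 - 784 = 1568
Divide by 1568: (x + 6)²/49 - (y - 4)²/32 = 1
Hyperbola, center (-6, 4), transverse axis horizontal; a² = 49, b² = 32.
c² = a² + b² = 49 + 32 = 81, so c = 9.
Foci lie on the horizontal axis through the center: (h ± c, k).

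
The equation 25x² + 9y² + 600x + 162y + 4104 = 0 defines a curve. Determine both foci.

Group: 25(x² + 24x) + 9(y² + 18y) = -4104
25(x + 12)² + 9(y + 9)² = -4104 + 3600 + 729 = 225
Divide by 225: (x + 12)²/9 + (y + 9)²/25 = 1
Ellipse, center (-12, -9), major axis vertical; a² = 25, b² = 9.
c² = a² - b² = 25 - 9 = 16, so c = 4.
Foci lie on the vertical axis through the center: (h, k ± c).

(-12, -13) and (-12, -5)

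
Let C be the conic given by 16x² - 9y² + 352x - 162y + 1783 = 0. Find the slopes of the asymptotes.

4/3 and -4/3

16(x² + 22x) -9(y² + 18y) = -1783
Completing the square gives 16(x + 11)² -9(y + 9)² = -1783 + 1936 - 729 = -576.
Divide through by -576 to get (y + 9)²/64 - (x + 11)²/36 = 1.
Hyperbola, center (-11, -9), transverse axis vertical; a² = 64, b² = 36.
For a vertical hyperbola the asymptotes have slope ±a/b.
Here that is ±8/6 = ±4/3.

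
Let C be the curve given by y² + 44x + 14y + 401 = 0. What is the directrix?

x = 3

Only y is squared. Complete the square in y: (y + 7)² = -44(x + 8).
Vertex (-8, -7); 4p = -44 so p = -11. Opens left.
Directrix is the vertical line x = h − p = -8 − (-11) = 3.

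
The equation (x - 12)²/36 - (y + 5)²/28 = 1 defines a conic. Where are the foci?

Center (12, -5). The positive term is the x-term, so the transverse axis is horizontal; a² = 36, b² = 28.
c² = a² + b² = 36 + 28 = 64, so c = 8.
Foci lie on the horizontal axis through the center: (h ± c, k).

(4, -5) and (20, -5)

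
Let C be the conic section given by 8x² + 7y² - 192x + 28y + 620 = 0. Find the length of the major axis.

Rearranging, 8(x² - 24x) + 7(y² + 4y) = -620.
8(x - 12)² + 7(y + 2)² = -620 + 1152 + 28 = 560
Divide through by 560 to get (x - 12)²/70 + (y + 2)²/80 = 1.
Ellipse, center (12, -2), major axis vertical; a² = 80, b² = 70.
a² = 80 so a = 4√5; the major axis has length 2a = 8√5.

8√5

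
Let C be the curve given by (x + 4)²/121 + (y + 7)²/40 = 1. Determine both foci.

Center (-4, -7). The larger denominator 121 sits under the x-term, so the major axis is horizontal; a² = 121, b² = 40.
c² = a² - b² = 121 - 40 = 81, so c = 9.
Foci lie on the horizontal axis through the center: (h ± c, k).

(-13, -7) and (5, -7)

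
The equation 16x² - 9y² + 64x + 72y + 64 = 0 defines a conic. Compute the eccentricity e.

Rearranging, 16(x² + 4x) -9(y² - 8y) = -64.
Complete the square in x and y: 16(x + 2)² -9(y - 4)² = -64 + 64 - 144 = -144
Dividing both sides by -144: (y - 4)²/16 - (x + 2)²/9 = 1
Hyperbola, center (-2, 4), transverse axis vertical; a² = 16, b² = 9.
c² = a² + b² = 25, so c = 5.
e = c/a = 5/4.

e = 5/4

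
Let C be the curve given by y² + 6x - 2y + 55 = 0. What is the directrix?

Only y is squared. Complete the square in y: (y - 1)² = -6(x + 9).
Vertex (-9, 1); 4p = -6 so p = -3/2. Opens left.
Directrix is the vertical line x = h − p = -9 − (-3/2) = -15/2.

x = -15/2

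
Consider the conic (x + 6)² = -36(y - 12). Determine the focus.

(-6, 3)

Vertex (-6, 12); 4p = -36 so p = -9. Opens down.
Focus is p units from the vertex along the axis: (h, k + p).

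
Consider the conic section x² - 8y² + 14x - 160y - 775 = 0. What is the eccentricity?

e = 3√2/4

(x² + 14x) -8(y² + 20y) = 775
Completing the square gives (x + 7)² -8(y + 10)² = 775 + 49 - 800 = 24.
Divide through by 24 to get (x + 7)²/24 - (y + 10)²/3 = 1.
Hyperbola, center (-7, -10), transverse axis horizontal; a² = 24, b² = 3.
c² = a² + b² = 27, so c = 3√3.
e = c/a = 3√3/2√6 = 3√2/4.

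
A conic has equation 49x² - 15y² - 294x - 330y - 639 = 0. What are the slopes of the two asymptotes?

Collect terms: 49(x² - 6x) -15(y² + 22y) = 639
Complete the square in x and y: 49(x - 3)² -15(y + 11)² = 639 + 441 - 1815 = -735
Dividing both sides by -735: (y + 11)²/49 - (x - 3)²/15 = 1
Hyperbola, center (3, -11), transverse axis vertical; a² = 49, b² = 15.
For a vertical hyperbola the asymptotes have slope ±a/b.
Here that is ±7/√15 = ±7√15/15.

7√15/15 and -7√15/15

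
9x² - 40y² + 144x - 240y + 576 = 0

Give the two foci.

9(x² + 16x) -40(y² + 6y) = -576
Complete the square in x and y: 9(x + 8)² -40(y + 3)² = -576 + 576 - 360 = -360
Divide through by -360 to get (y + 3)²/9 - (x + 8)²/40 = 1.
Hyperbola, center (-8, -3), transverse axis vertical; a² = 9, b² = 40.
c² = a² + b² = 9 + 40 = 49, so c = 7.
Foci lie on the vertical axis through the center: (h, k ± c).

(-8, -10) and (-8, 4)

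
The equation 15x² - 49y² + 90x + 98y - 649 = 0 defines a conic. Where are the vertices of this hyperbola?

(-10, 1) and (4, 1)

Group: 15(x² + 6x) -49(y² - 2y) = 649
Complete the square in x and y: 15(x + 3)² -49(y - 1)² = 649 + 135 - 49 = 735
Dividing both sides by 735: (x + 3)²/49 - (y - 1)²/15 = 1
Hyperbola, center (-3, 1), transverse axis horizontal; a² = 49, b² = 15.
a = 7. Vertices at (h ± a, k).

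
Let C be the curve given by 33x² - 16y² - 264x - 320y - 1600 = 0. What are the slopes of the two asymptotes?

√33/4 and -√33/4

Group: 33(x² - 8x) -16(y² + 20y) = 1600
Complete the square in x and y: 33(x - 4)² -16(y + 10)² = 1600 + 528 - 1600 = 528
Divide through by 528 to get (x - 4)²/16 - (y + 10)²/33 = 1.
Hyperbola, center (4, -10), transverse axis horizontal; a² = 16, b² = 33.
For a horizontal hyperbola the asymptotes have slope ±b/a.
Here that is ±√33/4.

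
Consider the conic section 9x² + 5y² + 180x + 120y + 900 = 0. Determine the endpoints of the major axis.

Group the x- and y-terms: 9(x² + 20x) + 5(y² + 24y) = -900
9(x + 10)² + 5(y + 12)² = -900 + 900 + 720 = 720
Divide through by 720 to get (x + 10)²/80 + (y + 12)²/144 = 1.
Ellipse, center (-10, -12), major axis vertical; a² = 144, b² = 80.
a = 12. Vertices at (h, k ± a).

(-10, -24) and (-10, 0)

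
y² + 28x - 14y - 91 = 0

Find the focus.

Only y is squared. Complete the square in y: (y - 7)² = -28(x - 5).
Vertex (5, 7); 4p = -28 so p = -7. Opens left.
Focus is p units from the vertex along the axis: (h + p, k).

(-2, 7)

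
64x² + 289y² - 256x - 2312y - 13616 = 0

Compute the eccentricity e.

e = 15/17

Group: 64(x² - 4x) + 289(y² - 8y) = 13616
64(x - 2)² + 289(y - 4)² = 13616 + 256 + 4624 = 18496
Divide by 18496: (x - 2)²/289 + (y - 4)²/64 = 1
Ellipse, center (2, 4), major axis horizontal; a² = 289, b² = 64.
c² = a² - b² = 225, so c = 15.
e = c/a = 15/17.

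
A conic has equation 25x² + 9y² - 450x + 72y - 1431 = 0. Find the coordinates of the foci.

Collect terms: 25(x² - 18x) + 9(y² + 8y) = 1431
Complete the square in x and y: 25(x - 9)² + 9(y + 4)² = 1431 + 2025 + 144 = 3600
Divide by 3600: (x - 9)²/144 + (y + 4)²/400 = 1
Ellipse, center (9, -4), major axis vertical; a² = 400, b² = 144.
c² = a² - b² = 400 - 144 = 256, so c = 16.
Foci lie on the vertical axis through the center: (h, k ± c).

(9, -20) and (9, 12)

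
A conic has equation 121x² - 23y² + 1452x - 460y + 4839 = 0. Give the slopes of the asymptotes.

11√23/23 and -11√23/23

121(x² + 12x) -23(y² + 20y) = -4839
Completing the square gives 121(x + 6)² -23(y + 10)² = -4839 + 4356 - 2300 = -2783.
Divide by -2783: (y + 10)²/121 - (x + 6)²/23 = 1
Hyperbola, center (-6, -10), transverse axis vertical; a² = 121, b² = 23.
For a vertical hyperbola the asymptotes have slope ±a/b.
Here that is ±11/√23 = ±11√23/23.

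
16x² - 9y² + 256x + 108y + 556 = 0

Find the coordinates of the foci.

Rearranging, 16(x² + 16x) -9(y² - 12y) = -556.
16(x + 8)² -9(y - 6)² = -556 + 1024 - 324 = 144
Divide by 144: (x + 8)²/9 - (y - 6)²/16 = 1
Hyperbola, center (-8, 6), transverse axis horizontal; a² = 9, b² = 16.
c² = a² + b² = 9 + 16 = 25, so c = 5.
Foci lie on the horizontal axis through the center: (h ± c, k).

(-13, 6) and (-3, 6)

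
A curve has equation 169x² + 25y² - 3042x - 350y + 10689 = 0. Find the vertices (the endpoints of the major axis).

(9, -6) and (9, 20)

Group the x- and y-terms: 169(x² - 18x) + 25(y² - 14y) = -10689
Complete the square: 169(x - 9)² + 25(y - 7)² = -10689 + 13689 + 1225 = 4225
Dividing both sides by 4225: (x - 9)²/25 + (y - 7)²/169 = 1
Ellipse, center (9, 7), major axis vertical; a² = 169, b² = 25.
a = 13. Vertices at (h, k ± a).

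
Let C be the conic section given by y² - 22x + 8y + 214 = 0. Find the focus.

Only y is squared. Complete the square in y: (y + 4)² = 22(x - 9).
Vertex (9, -4); 4p = 22 so p = 11/2. Opens right.
Focus is p units from the vertex along the axis: (h + p, k).

(29/2, -4)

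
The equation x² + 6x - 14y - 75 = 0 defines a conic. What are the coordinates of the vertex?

(-3, -6)

Only x is squared. Complete the square in x: (x + 3)² = 14(y + 6).
Vertex (-3, -6); 4p = 14 so p = 7/2. Opens up.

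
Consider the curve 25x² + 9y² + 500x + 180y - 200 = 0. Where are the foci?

Rearranging, 25(x² + 20x) + 9(y² + 20y) = 200.
Complete the square in x and y: 25(x + 10)² + 9(y + 10)² = 200 + 2500 + 900 = 3600
Divide by 3600: (x + 10)²/144 + (y + 10)²/400 = 1
Ellipse, center (-10, -10), major axis vertical; a² = 400, b² = 144.
c² = a² - b² = 400 - 144 = 256, so c = 16.
Foci lie on the vertical axis through the center: (h, k ± c).

(-10, -26) and (-10, 6)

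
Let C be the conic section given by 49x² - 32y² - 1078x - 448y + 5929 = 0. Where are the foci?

(11, -16) and (11, 2)

Collect terms: 49(x² - 22x) -32(y² + 14y) = -5929
Completing the square gives 49(x - 11)² -32(y + 7)² = -5929 + 5929 - 1568 = -1568.
Dividing both sides by -1568: (y + 7)²/49 - (x - 11)²/32 = 1
Hyperbola, center (11, -7), transverse axis vertical; a² = 49, b² = 32.
c² = a² + b² = 49 + 32 = 81, so c = 9.
Foci lie on the vertical axis through the center: (h, k ± c).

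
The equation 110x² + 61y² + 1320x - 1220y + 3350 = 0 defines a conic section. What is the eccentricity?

e = 7√110/110

Collect terms: 110(x² + 12x) + 61(y² - 20y) = -3350
Complete the square: 110(x + 6)² + 61(y - 10)² = -3350 + 3960 + 6100 = 6710
Divide through by 6710 to get (x + 6)²/61 + (y - 10)²/110 = 1.
Ellipse, center (-6, 10), major axis vertical; a² = 110, b² = 61.
c² = a² - b² = 49, so c = 7.
e = c/a = 7/√110 = 7√110/110.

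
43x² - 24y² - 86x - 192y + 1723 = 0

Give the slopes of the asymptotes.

43(x² - 2x) -24(y² + 8y) = -1723
Complete the square in x and y: 43(x - 1)² -24(y + 4)² = -1723 + 43 - 384 = -2064
Dividing both sides by -2064: (y + 4)²/86 - (x - 1)²/48 = 1
Hyperbola, center (1, -4), transverse axis vertical; a² = 86, b² = 48.
For a vertical hyperbola the asymptotes have slope ±a/b.
Here that is ±√86/4√3 = ±√258/12.

√258/12 and -√258/12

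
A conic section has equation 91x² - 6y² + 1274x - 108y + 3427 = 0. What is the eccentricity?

e = √582/6

Group: 91(x² + 14x) -6(y² + 18y) = -3427
91(x + 7)² -6(y + 9)² = -3427 + 4459 - 486 = 546
Dividing both sides by 546: (x + 7)²/6 - (y + 9)²/91 = 1
Hyperbola, center (-7, -9), transverse axis horizontal; a² = 6, b² = 91.
c² = a² + b² = 97, so c = √97.
e = c/a = √97/√6 = √582/6.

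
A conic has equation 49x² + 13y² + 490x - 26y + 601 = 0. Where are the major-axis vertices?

49(x² + 10x) + 13(y² - 2y) = -601
49(x + 5)² + 13(y - 1)² = -601 + 1225 + 13 = 637
Dividing both sides by 637: (x + 5)²/13 + (y - 1)²/49 = 1
Ellipse, center (-5, 1), major axis vertical; a² = 49, b² = 13.
a = 7. Vertices at (h, k ± a).

(-5, -6) and (-5, 8)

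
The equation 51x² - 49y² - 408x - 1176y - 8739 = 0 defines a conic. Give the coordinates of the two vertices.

51(x² - 8x) -49(y² + 24y) = 8739
51(x - 4)² -49(y + 12)² = 8739 + 816 - 7056 = 2499
Divide through by 2499 to get (x - 4)²/49 - (y + 12)²/51 = 1.
Hyperbola, center (4, -12), transverse axis horizontal; a² = 49, b² = 51.
a = 7. Vertices at (h ± a, k).

(-3, -12) and (11, -12)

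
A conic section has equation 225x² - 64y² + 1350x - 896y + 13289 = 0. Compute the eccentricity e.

Group: 225(x² + 6x) -64(y² + 14y) = -13289
Complete the square: 225(x + 3)² -64(y + 7)² = -13289 + 2025 - 3136 = -14400
Divide by -14400: (y + 7)²/225 - (x + 3)²/64 = 1
Hyperbola, center (-3, -7), transverse axis vertical; a² = 225, b² = 64.
c² = a² + b² = 289, so c = 17.
e = c/a = 17/15.

e = 17/15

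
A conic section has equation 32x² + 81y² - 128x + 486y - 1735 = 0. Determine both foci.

(-5, -3) and (9, -3)

Group: 32(x² - 4x) + 81(y² + 6y) = 1735
Complete the square in x and y: 32(x - 2)² + 81(y + 3)² = 1735 + 128 + 729 = 2592
Divide through by 2592 to get (x - 2)²/81 + (y + 3)²/32 = 1.
Ellipse, center (2, -3), major axis horizontal; a² = 81, b² = 32.
c² = a² - b² = 81 - 32 = 49, so c = 7.
Foci lie on the horizontal axis through the center: (h ± c, k).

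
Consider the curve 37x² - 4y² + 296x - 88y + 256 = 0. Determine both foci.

(-4, -11 - √41) and (-4, -11 + √41)

Group: 37(x² + 8x) -4(y² + 22y) = -256
Completing the square gives 37(x + 4)² -4(y + 11)² = -256 + 592 - 484 = -148.
Dividing both sides by -148: (y + 11)²/37 - (x + 4)²/4 = 1
Hyperbola, center (-4, -11), transverse axis vertical; a² = 37, b² = 4.
c² = a² + b² = 37 + 4 = 41, so c = √41.
Foci lie on the vertical axis through the center: (h, k ± c).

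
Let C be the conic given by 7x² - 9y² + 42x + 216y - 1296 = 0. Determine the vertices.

Collect terms: 7(x² + 6x) -9(y² - 24y) = 1296
Complete the square: 7(x + 3)² -9(y - 12)² = 1296 + 63 - 1296 = 63
Divide through by 63 to get (x + 3)²/9 - (y - 12)²/7 = 1.
Hyperbola, center (-3, 12), transverse axis horizontal; a² = 9, b² = 7.
a = 3. Vertices at (h ± a, k).

(-6, 12) and (0, 12)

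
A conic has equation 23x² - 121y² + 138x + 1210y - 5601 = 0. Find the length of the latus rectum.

46/11

Collect terms: 23(x² + 6x) -121(y² - 10y) = 5601
23(x + 3)² -121(y - 5)² = 5601 + 207 - 3025 = 2783
Dividing both sides by 2783: (x + 3)²/121 - (y - 5)²/23 = 1
Hyperbola, center (-3, 5), transverse axis horizontal; a² = 121, b² = 23.
Latus rectum length = 2b²/a = 2·23/11 = 46/11.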